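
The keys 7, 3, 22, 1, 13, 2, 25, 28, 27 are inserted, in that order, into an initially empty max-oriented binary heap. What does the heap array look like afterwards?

Insert 7:
  append 7 at index 0 → [7] (no swap needed)
Insert 3:
  append 3 at index 1 → [7, 3] (no swap needed)
Insert 22:
  append 22 at index 2 → [7, 3, 22]
  22 > parent 7 at index 0, swap → [22, 3, 7]
Insert 1:
  append 1 at index 3 → [22, 3, 7, 1] (no swap needed)
Insert 13:
  append 13 at index 4 → [22, 3, 7, 1, 13]
  13 > parent 3 at index 1, swap → [22, 13, 7, 1, 3]
Insert 2:
  append 2 at index 5 → [22, 13, 7, 1, 3, 2] (no swap needed)
Insert 25:
  append 25 at index 6 → [22, 13, 7, 1, 3, 2, 25]
  25 > parent 7 at index 2, swap → [22, 13, 25, 1, 3, 2, 7]
  25 > parent 22 at index 0, swap → [25, 13, 22, 1, 3, 2, 7]
Insert 28:
  append 28 at index 7 → [25, 13, 22, 1, 3, 2, 7, 28]
  28 > parent 1 at index 3, swap → [25, 13, 22, 28, 3, 2, 7, 1]
  28 > parent 13 at index 1, swap → [25, 28, 22, 13, 3, 2, 7, 1]
  28 > parent 25 at index 0, swap → [28, 25, 22, 13, 3, 2, 7, 1]
Insert 27:
  append 27 at index 8 → [28, 25, 22, 13, 3, 2, 7, 1, 27]
  27 > parent 13 at index 3, swap → [28, 25, 22, 27, 3, 2, 7, 1, 13]
  27 > parent 25 at index 1, swap → [28, 27, 22, 25, 3, 2, 7, 1, 13]

[28, 27, 22, 25, 3, 2, 7, 1, 13]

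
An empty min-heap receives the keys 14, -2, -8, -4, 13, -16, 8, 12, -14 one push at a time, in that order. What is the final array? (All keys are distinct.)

[-16, -14, -8, -4, 13, -2, 8, 14, 12]

Insert 14:
  append 14 at index 0 → [14] (no swap needed)
Insert -2:
  append -2 at index 1 → [14, -2]
  -2 < parent 14 at index 0, swap → [-2, 14]
Insert -8:
  append -8 at index 2 → [-2, 14, -8]
  -8 < parent -2 at index 0, swap → [-8, 14, -2]
Insert -4:
  append -4 at index 3 → [-8, 14, -2, -4]
  -4 < parent 14 at index 1, swap → [-8, -4, -2, 14]
Insert 13:
  append 13 at index 4 → [-8, -4, -2, 14, 13] (no swap needed)
Insert -16:
  append -16 at index 5 → [-8, -4, -2, 14, 13, -16]
  -16 < parent -2 at index 2, swap → [-8, -4, -16, 14, 13, -2]
  -16 < parent -8 at index 0, swap → [-16, -4, -8, 14, 13, -2]
Insert 8:
  append 8 at index 6 → [-16, -4, -8, 14, 13, -2, 8] (no swap needed)
Insert 12:
  append 12 at index 7 → [-16, -4, -8, 14, 13, -2, 8, 12]
  12 < parent 14 at index 3, swap → [-16, -4, -8, 12, 13, -2, 8, 14]
Insert -14:
  append -14 at index 8 → [-16, -4, -8, 12, 13, -2, 8, 14, -14]
  -14 < parent 12 at index 3, swap → [-16, -4, -8, -14, 13, -2, 8, 14, 12]
  -14 < parent -4 at index 1, swap → [-16, -14, -8, -4, 13, -2, 8, 14, 12]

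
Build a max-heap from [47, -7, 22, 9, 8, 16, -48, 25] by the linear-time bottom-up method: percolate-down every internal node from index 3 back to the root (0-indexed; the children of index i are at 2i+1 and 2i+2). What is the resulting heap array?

sift down from index 3:
  9 vs only child 25 at index 7, swap → [47, -7, 22, 25, 8, 16, -48, 9]
sift down from index 2: already satisfies heap property
sift down from index 1:
  -7 vs larger child 25 at index 3, swap → [47, 25, 22, -7, 8, 16, -48, 9]
  -7 vs only child 9 at index 7, swap → [47, 25, 22, 9, 8, 16, -48, -7]
sift down from index 0: already satisfies heap property

[47, 25, 22, 9, 8, 16, -48, -7]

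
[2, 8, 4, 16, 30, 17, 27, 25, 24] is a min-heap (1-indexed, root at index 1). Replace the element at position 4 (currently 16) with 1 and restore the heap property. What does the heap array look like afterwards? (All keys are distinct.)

[1, 2, 4, 8, 30, 17, 27, 25, 24]

set index 4 from 16 to 1 → [2, 8, 4, 1, 30, 17, 27, 25, 24]
1 < parent 8 at index 2, swap → [2, 1, 4, 8, 30, 17, 27, 25, 24]
1 < parent 2 at index 1, swap → [1, 2, 4, 8, 30, 17, 27, 25, 24]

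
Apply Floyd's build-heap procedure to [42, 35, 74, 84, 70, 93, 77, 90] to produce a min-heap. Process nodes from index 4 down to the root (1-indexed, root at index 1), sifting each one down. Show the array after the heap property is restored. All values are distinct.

[35, 42, 74, 84, 70, 93, 77, 90]

sift down from index 4: already satisfies heap property
sift down from index 3: already satisfies heap property
sift down from index 2: already satisfies heap property
sift down from index 1:
  42 vs smaller child 35 at index 2, swap → [35, 42, 74, 84, 70, 93, 77, 90]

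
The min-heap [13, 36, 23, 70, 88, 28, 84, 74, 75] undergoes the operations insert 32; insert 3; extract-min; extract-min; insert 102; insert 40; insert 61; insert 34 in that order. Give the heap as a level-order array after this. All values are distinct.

insert 32:
  append 32 at index 9 → [13, 36, 23, 70, 88, 28, 84, 74, 75, 32]
  32 < parent 88 at index 4, swap → [13, 36, 23, 70, 32, 28, 84, 74, 75, 88]
  32 < parent 36 at index 1, swap → [13, 32, 23, 70, 36, 28, 84, 74, 75, 88]
insert 3:
  append 3 at index 10 → [13, 32, 23, 70, 36, 28, 84, 74, 75, 88, 3]
  3 < parent 36 at index 4, swap → [13, 32, 23, 70, 3, 28, 84, 74, 75, 88, 36]
  3 < parent 32 at index 1, swap → [13, 3, 23, 70, 32, 28, 84, 74, 75, 88, 36]
  3 < parent 13 at index 0, swap → [3, 13, 23, 70, 32, 28, 84, 74, 75, 88, 36]
extract-min → returns 3:
  remove root 3; move last element 36 to root → [36, 13, 23, 70, 32, 28, 84, 74, 75, 88]
  36 vs smaller child 13 at index 1, swap → [13, 36, 23, 70, 32, 28, 84, 74, 75, 88]
  36 vs smaller child 32 at index 4, swap → [13, 32, 23, 70, 36, 28, 84, 74, 75, 88]
extract-min → returns 13:
  remove root 13; move last element 88 to root → [88, 32, 23, 70, 36, 28, 84, 74, 75]
  88 vs smaller child 23 at index 2, swap → [23, 32, 88, 70, 36, 28, 84, 74, 75]
  88 vs smaller child 28 at index 5, swap → [23, 32, 28, 70, 36, 88, 84, 74, 75]
insert 102:
  append 102 at index 9 → [23, 32, 28, 70, 36, 88, 84, 74, 75, 102] (no swap needed)
insert 40:
  append 40 at index 10 → [23, 32, 28, 70, 36, 88, 84, 74, 75, 102, 40] (no swap needed)
insert 61:
  append 61 at index 11 → [23, 32, 28, 70, 36, 88, 84, 74, 75, 102, 40, 61]
  61 < parent 88 at index 5, swap → [23, 32, 28, 70, 36, 61, 84, 74, 75, 102, 40, 88]
insert 34:
  append 34 at index 12 → [23, 32, 28, 70, 36, 61, 84, 74, 75, 102, 40, 88, 34]
  34 < parent 61 at index 5, swap → [23, 32, 28, 70, 36, 34, 84, 74, 75, 102, 40, 88, 61]

[23, 32, 28, 70, 36, 34, 84, 74, 75, 102, 40, 88, 61]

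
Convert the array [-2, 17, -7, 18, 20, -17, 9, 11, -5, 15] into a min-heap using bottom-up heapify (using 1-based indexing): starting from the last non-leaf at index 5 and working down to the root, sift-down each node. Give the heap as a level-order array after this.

sift down from index 5:
  20 vs only child 15 at index 10, swap → [-2, 17, -7, 18, 15, -17, 9, 11, -5, 20]
sift down from index 4:
  18 vs smaller child -5 at index 9, swap → [-2, 17, -7, -5, 15, -17, 9, 11, 18, 20]
sift down from index 3:
  -7 vs smaller child -17 at index 6, swap → [-2, 17, -17, -5, 15, -7, 9, 11, 18, 20]
sift down from index 2:
  17 vs smaller child -5 at index 4, swap → [-2, -5, -17, 17, 15, -7, 9, 11, 18, 20]
  17 vs smaller child 11 at index 8, swap → [-2, -5, -17, 11, 15, -7, 9, 17, 18, 20]
sift down from index 1:
  -2 vs smaller child -17 at index 3, swap → [-17, -5, -2, 11, 15, -7, 9, 17, 18, 20]
  -2 vs smaller child -7 at index 6, swap → [-17, -5, -7, 11, 15, -2, 9, 17, 18, 20]

[-17, -5, -7, 11, 15, -2, 9, 17, 18, 20]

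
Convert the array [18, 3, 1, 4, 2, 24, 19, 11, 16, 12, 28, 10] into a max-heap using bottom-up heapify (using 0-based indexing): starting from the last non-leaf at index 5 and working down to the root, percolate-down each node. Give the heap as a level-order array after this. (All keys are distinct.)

[28, 18, 24, 16, 12, 10, 19, 11, 4, 3, 2, 1]

sift down from index 5: already satisfies heap property
sift down from index 4:
  2 vs larger child 28 at index 10, swap → [18, 3, 1, 4, 28, 24, 19, 11, 16, 12, 2, 10]
sift down from index 3:
  4 vs larger child 16 at index 8, swap → [18, 3, 1, 16, 28, 24, 19, 11, 4, 12, 2, 10]
sift down from index 2:
  1 vs larger child 24 at index 5, swap → [18, 3, 24, 16, 28, 1, 19, 11, 4, 12, 2, 10]
  1 vs only child 10 at index 11, swap → [18, 3, 24, 16, 28, 10, 19, 11, 4, 12, 2, 1]
sift down from index 1:
  3 vs larger child 28 at index 4, swap → [18, 28, 24, 16, 3, 10, 19, 11, 4, 12, 2, 1]
  3 vs larger child 12 at index 9, swap → [18, 28, 24, 16, 12, 10, 19, 11, 4, 3, 2, 1]
sift down from index 0:
  18 vs larger child 28 at index 1, swap → [28, 18, 24, 16, 12, 10, 19, 11, 4, 3, 2, 1]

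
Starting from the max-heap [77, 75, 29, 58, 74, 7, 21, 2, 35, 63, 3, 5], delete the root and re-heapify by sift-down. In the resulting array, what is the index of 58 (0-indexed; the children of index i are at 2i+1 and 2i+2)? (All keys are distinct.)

3

remove root 77; move last element 5 to root → [5, 75, 29, 58, 74, 7, 21, 2, 35, 63, 3]
5 vs larger child 75 at index 1, swap → [75, 5, 29, 58, 74, 7, 21, 2, 35, 63, 3]
5 vs larger child 74 at index 4, swap → [75, 74, 29, 58, 5, 7, 21, 2, 35, 63, 3]
5 vs larger child 63 at index 9, swap → [75, 74, 29, 58, 63, 7, 21, 2, 35, 5, 3]
resulting array: [75, 74, 29, 58, 63, 7, 21, 2, 35, 5, 3]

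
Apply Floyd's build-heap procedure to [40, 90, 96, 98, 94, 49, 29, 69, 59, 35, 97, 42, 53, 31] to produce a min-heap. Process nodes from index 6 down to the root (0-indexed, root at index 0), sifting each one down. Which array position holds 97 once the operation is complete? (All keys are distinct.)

10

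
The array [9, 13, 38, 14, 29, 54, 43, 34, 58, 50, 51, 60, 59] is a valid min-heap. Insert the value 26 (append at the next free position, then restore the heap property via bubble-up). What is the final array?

[9, 13, 26, 14, 29, 54, 38, 34, 58, 50, 51, 60, 59, 43]

append 26 at index 13 → [9, 13, 38, 14, 29, 54, 43, 34, 58, 50, 51, 60, 59, 26]
26 < parent 43 at index 6, swap → [9, 13, 38, 14, 29, 54, 26, 34, 58, 50, 51, 60, 59, 43]
26 < parent 38 at index 2, swap → [9, 13, 26, 14, 29, 54, 38, 34, 58, 50, 51, 60, 59, 43]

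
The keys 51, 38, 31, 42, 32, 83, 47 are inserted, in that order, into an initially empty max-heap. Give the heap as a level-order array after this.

[83, 42, 51, 38, 32, 31, 47]

Insert 51:
  append 51 at index 0 → [51] (no swap needed)
Insert 38:
  append 38 at index 1 → [51, 38] (no swap needed)
Insert 31:
  append 31 at index 2 → [51, 38, 31] (no swap needed)
Insert 42:
  append 42 at index 3 → [51, 38, 31, 42]
  42 > parent 38 at index 1, swap → [51, 42, 31, 38]
Insert 32:
  append 32 at index 4 → [51, 42, 31, 38, 32] (no swap needed)
Insert 83:
  append 83 at index 5 → [51, 42, 31, 38, 32, 83]
  83 > parent 31 at index 2, swap → [51, 42, 83, 38, 32, 31]
  83 > parent 51 at index 0, swap → [83, 42, 51, 38, 32, 31]
Insert 47:
  append 47 at index 6 → [83, 42, 51, 38, 32, 31, 47] (no swap needed)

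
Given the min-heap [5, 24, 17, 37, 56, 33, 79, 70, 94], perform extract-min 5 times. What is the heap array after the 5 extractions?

[56, 70, 79, 94]

extract-min #1 returns 5:
  remove root 5; move last element 94 to root → [94, 24, 17, 37, 56, 33, 79, 70]
  94 vs smaller child 17 at index 2, swap → [17, 24, 94, 37, 56, 33, 79, 70]
  94 vs smaller child 33 at index 5, swap → [17, 24, 33, 37, 56, 94, 79, 70]
extract-min #2 returns 17:
  remove root 17; move last element 70 to root → [70, 24, 33, 37, 56, 94, 79]
  70 vs smaller child 24 at index 1, swap → [24, 70, 33, 37, 56, 94, 79]
  70 vs smaller child 37 at index 3, swap → [24, 37, 33, 70, 56, 94, 79]
extract-min #3 returns 24:
  remove root 24; move last element 79 to root → [79, 37, 33, 70, 56, 94]
  79 vs smaller child 33 at index 2, swap → [33, 37, 79, 70, 56, 94]
extract-min #4 returns 33:
  remove root 33; move last element 94 to root → [94, 37, 79, 70, 56]
  94 vs smaller child 37 at index 1, swap → [37, 94, 79, 70, 56]
  94 vs smaller child 56 at index 4, swap → [37, 56, 79, 70, 94]
extract-min #5 returns 37:
  remove root 37; move last element 94 to root → [94, 56, 79, 70]
  94 vs smaller child 56 at index 1, swap → [56, 94, 79, 70]
  94 vs only child 70 at index 3, swap → [56, 70, 79, 94]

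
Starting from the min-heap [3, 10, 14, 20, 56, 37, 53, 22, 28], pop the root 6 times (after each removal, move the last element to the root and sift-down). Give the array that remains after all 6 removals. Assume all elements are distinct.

[37, 53, 56]

extract-min #1 returns 3:
  remove root 3; move last element 28 to root → [28, 10, 14, 20, 56, 37, 53, 22]
  28 vs smaller child 10 at index 1, swap → [10, 28, 14, 20, 56, 37, 53, 22]
  28 vs smaller child 20 at index 3, swap → [10, 20, 14, 28, 56, 37, 53, 22]
  28 vs only child 22 at index 7, swap → [10, 20, 14, 22, 56, 37, 53, 28]
extract-min #2 returns 10:
  remove root 10; move last element 28 to root → [28, 20, 14, 22, 56, 37, 53]
  28 vs smaller child 14 at index 2, swap → [14, 20, 28, 22, 56, 37, 53]
extract-min #3 returns 14:
  remove root 14; move last element 53 to root → [53, 20, 28, 22, 56, 37]
  53 vs smaller child 20 at index 1, swap → [20, 53, 28, 22, 56, 37]
  53 vs smaller child 22 at index 3, swap → [20, 22, 28, 53, 56, 37]
extract-min #4 returns 20:
  remove root 20; move last element 37 to root → [37, 22, 28, 53, 56]
  37 vs smaller child 22 at index 1, swap → [22, 37, 28, 53, 56]
extract-min #5 returns 22:
  remove root 22; move last element 56 to root → [56, 37, 28, 53]
  56 vs smaller child 28 at index 2, swap → [28, 37, 56, 53]
extract-min #6 returns 28:
  remove root 28; move last element 53 to root → [53, 37, 56]
  53 vs smaller child 37 at index 1, swap → [37, 53, 56]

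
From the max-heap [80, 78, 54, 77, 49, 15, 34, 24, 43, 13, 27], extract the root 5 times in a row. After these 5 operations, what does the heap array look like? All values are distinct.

[43, 27, 34, 24, 13, 15]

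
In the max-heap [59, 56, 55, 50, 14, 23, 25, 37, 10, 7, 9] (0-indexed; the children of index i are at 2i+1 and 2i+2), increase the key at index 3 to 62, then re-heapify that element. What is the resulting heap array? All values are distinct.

[62, 59, 55, 56, 14, 23, 25, 37, 10, 7, 9]

set index 3 from 50 to 62 → [59, 56, 55, 62, 14, 23, 25, 37, 10, 7, 9]
62 > parent 56 at index 1, swap → [59, 62, 55, 56, 14, 23, 25, 37, 10, 7, 9]
62 > parent 59 at index 0, swap → [62, 59, 55, 56, 14, 23, 25, 37, 10, 7, 9]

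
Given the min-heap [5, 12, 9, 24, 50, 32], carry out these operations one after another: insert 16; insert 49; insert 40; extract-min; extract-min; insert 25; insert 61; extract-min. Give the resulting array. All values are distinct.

insert 16:
  append 16 at index 6 → [5, 12, 9, 24, 50, 32, 16] (no swap needed)
insert 49:
  append 49 at index 7 → [5, 12, 9, 24, 50, 32, 16, 49] (no swap needed)
insert 40:
  append 40 at index 8 → [5, 12, 9, 24, 50, 32, 16, 49, 40] (no swap needed)
extract-min → returns 5:
  remove root 5; move last element 40 to root → [40, 12, 9, 24, 50, 32, 16, 49]
  40 vs smaller child 9 at index 2, swap → [9, 12, 40, 24, 50, 32, 16, 49]
  40 vs smaller child 16 at index 6, swap → [9, 12, 16, 24, 50, 32, 40, 49]
extract-min → returns 9:
  remove root 9; move last element 49 to root → [49, 12, 16, 24, 50, 32, 40]
  49 vs smaller child 12 at index 1, swap → [12, 49, 16, 24, 50, 32, 40]
  49 vs smaller child 24 at index 3, swap → [12, 24, 16, 49, 50, 32, 40]
insert 25:
  append 25 at index 7 → [12, 24, 16, 49, 50, 32, 40, 25]
  25 < parent 49 at index 3, swap → [12, 24, 16, 25, 50, 32, 40, 49]
insert 61:
  append 61 at index 8 → [12, 24, 16, 25, 50, 32, 40, 49, 61] (no swap needed)
extract-min → returns 12:
  remove root 12; move last element 61 to root → [61, 24, 16, 25, 50, 32, 40, 49]
  61 vs smaller child 16 at index 2, swap → [16, 24, 61, 25, 50, 32, 40, 49]
  61 vs smaller child 32 at index 5, swap → [16, 24, 32, 25, 50, 61, 40, 49]

[16, 24, 32, 25, 50, 61, 40, 49]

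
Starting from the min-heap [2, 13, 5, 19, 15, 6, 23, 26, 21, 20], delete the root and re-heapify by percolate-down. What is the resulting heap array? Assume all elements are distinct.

remove root 2; move last element 20 to root → [20, 13, 5, 19, 15, 6, 23, 26, 21]
20 vs smaller child 5 at index 2, swap → [5, 13, 20, 19, 15, 6, 23, 26, 21]
20 vs smaller child 6 at index 5, swap → [5, 13, 6, 19, 15, 20, 23, 26, 21]

[5, 13, 6, 19, 15, 20, 23, 26, 21]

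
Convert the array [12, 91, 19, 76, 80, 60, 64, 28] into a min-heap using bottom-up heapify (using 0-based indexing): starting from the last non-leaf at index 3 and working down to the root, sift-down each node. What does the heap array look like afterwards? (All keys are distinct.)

sift down from index 3:
  76 vs only child 28 at index 7, swap → [12, 91, 19, 28, 80, 60, 64, 76]
sift down from index 2: already satisfies heap property
sift down from index 1:
  91 vs smaller child 28 at index 3, swap → [12, 28, 19, 91, 80, 60, 64, 76]
  91 vs only child 76 at index 7, swap → [12, 28, 19, 76, 80, 60, 64, 91]
sift down from index 0: already satisfies heap property

[12, 28, 19, 76, 80, 60, 64, 91]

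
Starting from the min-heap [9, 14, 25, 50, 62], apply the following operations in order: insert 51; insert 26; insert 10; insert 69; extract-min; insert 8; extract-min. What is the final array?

[10, 14, 25, 50, 62, 51, 26, 69]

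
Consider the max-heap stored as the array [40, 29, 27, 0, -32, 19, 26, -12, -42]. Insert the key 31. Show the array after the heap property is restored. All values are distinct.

append 31 at index 9 → [40, 29, 27, 0, -32, 19, 26, -12, -42, 31]
31 > parent -32 at index 4, swap → [40, 29, 27, 0, 31, 19, 26, -12, -42, -32]
31 > parent 29 at index 1, swap → [40, 31, 27, 0, 29, 19, 26, -12, -42, -32]

[40, 31, 27, 0, 29, 19, 26, -12, -42, -32]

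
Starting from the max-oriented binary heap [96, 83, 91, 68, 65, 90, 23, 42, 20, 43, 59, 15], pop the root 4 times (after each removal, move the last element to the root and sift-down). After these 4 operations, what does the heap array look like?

[68, 65, 59, 43, 20, 15, 23, 42]

extract-max #1 returns 96:
  remove root 96; move last element 15 to root → [15, 83, 91, 68, 65, 90, 23, 42, 20, 43, 59]
  15 vs larger child 91 at index 2, swap → [91, 83, 15, 68, 65, 90, 23, 42, 20, 43, 59]
  15 vs larger child 90 at index 5, swap → [91, 83, 90, 68, 65, 15, 23, 42, 20, 43, 59]
extract-max #2 returns 91:
  remove root 91; move last element 59 to root → [59, 83, 90, 68, 65, 15, 23, 42, 20, 43]
  59 vs larger child 90 at index 2, swap → [90, 83, 59, 68, 65, 15, 23, 42, 20, 43]
extract-max #3 returns 90:
  remove root 90; move last element 43 to root → [43, 83, 59, 68, 65, 15, 23, 42, 20]
  43 vs larger child 83 at index 1, swap → [83, 43, 59, 68, 65, 15, 23, 42, 20]
  43 vs larger child 68 at index 3, swap → [83, 68, 59, 43, 65, 15, 23, 42, 20]
extract-max #4 returns 83:
  remove root 83; move last element 20 to root → [20, 68, 59, 43, 65, 15, 23, 42]
  20 vs larger child 68 at index 1, swap → [68, 20, 59, 43, 65, 15, 23, 42]
  20 vs larger child 65 at index 4, swap → [68, 65, 59, 43, 20, 15, 23, 42]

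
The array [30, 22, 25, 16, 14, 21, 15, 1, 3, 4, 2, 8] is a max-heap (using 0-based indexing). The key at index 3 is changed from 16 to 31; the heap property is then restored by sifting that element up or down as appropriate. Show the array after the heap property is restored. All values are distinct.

[31, 30, 25, 22, 14, 21, 15, 1, 3, 4, 2, 8]

set index 3 from 16 to 31 → [30, 22, 25, 31, 14, 21, 15, 1, 3, 4, 2, 8]
31 > parent 22 at index 1, swap → [30, 31, 25, 22, 14, 21, 15, 1, 3, 4, 2, 8]
31 > parent 30 at index 0, swap → [31, 30, 25, 22, 14, 21, 15, 1, 3, 4, 2, 8]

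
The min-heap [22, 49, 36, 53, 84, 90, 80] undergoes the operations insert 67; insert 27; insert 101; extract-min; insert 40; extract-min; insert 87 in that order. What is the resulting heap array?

[36, 40, 80, 53, 49, 90, 84, 67, 101, 87]

insert 67:
  append 67 at index 7 → [22, 49, 36, 53, 84, 90, 80, 67] (no swap needed)
insert 27:
  append 27 at index 8 → [22, 49, 36, 53, 84, 90, 80, 67, 27]
  27 < parent 53 at index 3, swap → [22, 49, 36, 27, 84, 90, 80, 67, 53]
  27 < parent 49 at index 1, swap → [22, 27, 36, 49, 84, 90, 80, 67, 53]
insert 101:
  append 101 at index 9 → [22, 27, 36, 49, 84, 90, 80, 67, 53, 101] (no swap needed)
extract-min → returns 22:
  remove root 22; move last element 101 to root → [101, 27, 36, 49, 84, 90, 80, 67, 53]
  101 vs smaller child 27 at index 1, swap → [27, 101, 36, 49, 84, 90, 80, 67, 53]
  101 vs smaller child 49 at index 3, swap → [27, 49, 36, 101, 84, 90, 80, 67, 53]
  101 vs smaller child 53 at index 8, swap → [27, 49, 36, 53, 84, 90, 80, 67, 101]
insert 40:
  append 40 at index 9 → [27, 49, 36, 53, 84, 90, 80, 67, 101, 40]
  40 < parent 84 at index 4, swap → [27, 49, 36, 53, 40, 90, 80, 67, 101, 84]
  40 < parent 49 at index 1, swap → [27, 40, 36, 53, 49, 90, 80, 67, 101, 84]
extract-min → returns 27:
  remove root 27; move last element 84 to root → [84, 40, 36, 53, 49, 90, 80, 67, 101]
  84 vs smaller child 36 at index 2, swap → [36, 40, 84, 53, 49, 90, 80, 67, 101]
  84 vs smaller child 80 at index 6, swap → [36, 40, 80, 53, 49, 90, 84, 67, 101]
insert 87:
  append 87 at index 9 → [36, 40, 80, 53, 49, 90, 84, 67, 101, 87] (no swap needed)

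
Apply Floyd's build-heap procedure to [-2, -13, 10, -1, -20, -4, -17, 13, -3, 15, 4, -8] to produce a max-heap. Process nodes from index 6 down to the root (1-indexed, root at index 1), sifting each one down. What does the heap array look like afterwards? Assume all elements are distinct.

sift down from index 6: already satisfies heap property
sift down from index 5:
  -20 vs larger child 15 at index 10, swap → [-2, -13, 10, -1, 15, -4, -17, 13, -3, -20, 4, -8]
sift down from index 4:
  -1 vs larger child 13 at index 8, swap → [-2, -13, 10, 13, 15, -4, -17, -1, -3, -20, 4, -8]
sift down from index 3: already satisfies heap property
sift down from index 2:
  -13 vs larger child 15 at index 5, swap → [-2, 15, 10, 13, -13, -4, -17, -1, -3, -20, 4, -8]
  -13 vs larger child 4 at index 11, swap → [-2, 15, 10, 13, 4, -4, -17, -1, -3, -20, -13, -8]
sift down from index 1:
  -2 vs larger child 15 at index 2, swap → [15, -2, 10, 13, 4, -4, -17, -1, -3, -20, -13, -8]
  -2 vs larger child 13 at index 4, swap → [15, 13, 10, -2, 4, -4, -17, -1, -3, -20, -13, -8]
  -2 vs larger child -1 at index 8, swap → [15, 13, 10, -1, 4, -4, -17, -2, -3, -20, -13, -8]

[15, 13, 10, -1, 4, -4, -17, -2, -3, -20, -13, -8]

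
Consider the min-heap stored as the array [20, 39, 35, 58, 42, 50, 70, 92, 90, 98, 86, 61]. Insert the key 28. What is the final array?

[20, 39, 28, 58, 42, 35, 70, 92, 90, 98, 86, 61, 50]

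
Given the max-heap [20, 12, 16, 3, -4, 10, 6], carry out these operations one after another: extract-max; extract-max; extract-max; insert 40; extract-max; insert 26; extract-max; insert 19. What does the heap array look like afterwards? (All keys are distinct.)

extract-max → returns 20:
  remove root 20; move last element 6 to root → [6, 12, 16, 3, -4, 10]
  6 vs larger child 16 at index 2, swap → [16, 12, 6, 3, -4, 10]
  6 vs only child 10 at index 5, swap → [16, 12, 10, 3, -4, 6]
extract-max → returns 16:
  remove root 16; move last element 6 to root → [6, 12, 10, 3, -4]
  6 vs larger child 12 at index 1, swap → [12, 6, 10, 3, -4]
extract-max → returns 12:
  remove root 12; move last element -4 to root → [-4, 6, 10, 3]
  -4 vs larger child 10 at index 2, swap → [10, 6, -4, 3]
insert 40:
  append 40 at index 4 → [10, 6, -4, 3, 40]
  40 > parent 6 at index 1, swap → [10, 40, -4, 3, 6]
  40 > parent 10 at index 0, swap → [40, 10, -4, 3, 6]
extract-max → returns 40:
  remove root 40; move last element 6 to root → [6, 10, -4, 3]
  6 vs larger child 10 at index 1, swap → [10, 6, -4, 3]
insert 26:
  append 26 at index 4 → [10, 6, -4, 3, 26]
  26 > parent 6 at index 1, swap → [10, 26, -4, 3, 6]
  26 > parent 10 at index 0, swap → [26, 10, -4, 3, 6]
extract-max → returns 26:
  remove root 26; move last element 6 to root → [6, 10, -4, 3]
  6 vs larger child 10 at index 1, swap → [10, 6, -4, 3]
insert 19:
  append 19 at index 4 → [10, 6, -4, 3, 19]
  19 > parent 6 at index 1, swap → [10, 19, -4, 3, 6]
  19 > parent 10 at index 0, swap → [19, 10, -4, 3, 6]

[19, 10, -4, 3, 6]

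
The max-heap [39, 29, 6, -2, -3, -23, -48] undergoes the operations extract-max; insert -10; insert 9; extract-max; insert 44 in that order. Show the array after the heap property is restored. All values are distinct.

[44, 9, 6, -2, -3, -23, -10, -48]

extract-max → returns 39:
  remove root 39; move last element -48 to root → [-48, 29, 6, -2, -3, -23]
  -48 vs larger child 29 at index 1, swap → [29, -48, 6, -2, -3, -23]
  -48 vs larger child -2 at index 3, swap → [29, -2, 6, -48, -3, -23]
insert -10:
  append -10 at index 6 → [29, -2, 6, -48, -3, -23, -10] (no swap needed)
insert 9:
  append 9 at index 7 → [29, -2, 6, -48, -3, -23, -10, 9]
  9 > parent -48 at index 3, swap → [29, -2, 6, 9, -3, -23, -10, -48]
  9 > parent -2 at index 1, swap → [29, 9, 6, -2, -3, -23, -10, -48]
extract-max → returns 29:
  remove root 29; move last element -48 to root → [-48, 9, 6, -2, -3, -23, -10]
  -48 vs larger child 9 at index 1, swap → [9, -48, 6, -2, -3, -23, -10]
  -48 vs larger child -2 at index 3, swap → [9, -2, 6, -48, -3, -23, -10]
insert 44:
  append 44 at index 7 → [9, -2, 6, -48, -3, -23, -10, 44]
  44 > parent -48 at index 3, swap → [9, -2, 6, 44, -3, -23, -10, -48]
  44 > parent -2 at index 1, swap → [9, 44, 6, -2, -3, -23, -10, -48]
  44 > parent 9 at index 0, swap → [44, 9, 6, -2, -3, -23, -10, -48]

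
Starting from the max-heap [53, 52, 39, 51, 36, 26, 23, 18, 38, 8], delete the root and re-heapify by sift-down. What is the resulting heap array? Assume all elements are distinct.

[52, 51, 39, 38, 36, 26, 23, 18, 8]

remove root 53; move last element 8 to root → [8, 52, 39, 51, 36, 26, 23, 18, 38]
8 vs larger child 52 at index 1, swap → [52, 8, 39, 51, 36, 26, 23, 18, 38]
8 vs larger child 51 at index 3, swap → [52, 51, 39, 8, 36, 26, 23, 18, 38]
8 vs larger child 38 at index 8, swap → [52, 51, 39, 38, 36, 26, 23, 18, 8]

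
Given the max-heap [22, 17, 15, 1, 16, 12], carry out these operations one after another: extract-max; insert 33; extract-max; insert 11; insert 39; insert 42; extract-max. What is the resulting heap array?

extract-max → returns 22:
  remove root 22; move last element 12 to root → [12, 17, 15, 1, 16]
  12 vs larger child 17 at index 1, swap → [17, 12, 15, 1, 16]
  12 vs larger child 16 at index 4, swap → [17, 16, 15, 1, 12]
insert 33:
  append 33 at index 5 → [17, 16, 15, 1, 12, 33]
  33 > parent 15 at index 2, swap → [17, 16, 33, 1, 12, 15]
  33 > parent 17 at index 0, swap → [33, 16, 17, 1, 12, 15]
extract-max → returns 33:
  remove root 33; move last element 15 to root → [15, 16, 17, 1, 12]
  15 vs larger child 17 at index 2, swap → [17, 16, 15, 1, 12]
insert 11:
  append 11 at index 5 → [17, 16, 15, 1, 12, 11] (no swap needed)
insert 39:
  append 39 at index 6 → [17, 16, 15, 1, 12, 11, 39]
  39 > parent 15 at index 2, swap → [17, 16, 39, 1, 12, 11, 15]
  39 > parent 17 at index 0, swap → [39, 16, 17, 1, 12, 11, 15]
insert 42:
  append 42 at index 7 → [39, 16, 17, 1, 12, 11, 15, 42]
  42 > parent 1 at index 3, swap → [39, 16, 17, 42, 12, 11, 15, 1]
  42 > parent 16 at index 1, swap → [39, 42, 17, 16, 12, 11, 15, 1]
  42 > parent 39 at index 0, swap → [42, 39, 17, 16, 12, 11, 15, 1]
extract-max → returns 42:
  remove root 42; move last element 1 to root → [1, 39, 17, 16, 12, 11, 15]
  1 vs larger child 39 at index 1, swap → [39, 1, 17, 16, 12, 11, 15]
  1 vs larger child 16 at index 3, swap → [39, 16, 17, 1, 12, 11, 15]

[39, 16, 17, 1, 12, 11, 15]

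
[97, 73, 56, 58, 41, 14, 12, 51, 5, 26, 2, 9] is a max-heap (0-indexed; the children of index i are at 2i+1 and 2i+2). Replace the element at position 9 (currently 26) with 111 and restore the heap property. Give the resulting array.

set index 9 from 26 to 111 → [97, 73, 56, 58, 41, 14, 12, 51, 5, 111, 2, 9]
111 > parent 41 at index 4, swap → [97, 73, 56, 58, 111, 14, 12, 51, 5, 41, 2, 9]
111 > parent 73 at index 1, swap → [97, 111, 56, 58, 73, 14, 12, 51, 5, 41, 2, 9]
111 > parent 97 at index 0, swap → [111, 97, 56, 58, 73, 14, 12, 51, 5, 41, 2, 9]

[111, 97, 56, 58, 73, 14, 12, 51, 5, 41, 2, 9]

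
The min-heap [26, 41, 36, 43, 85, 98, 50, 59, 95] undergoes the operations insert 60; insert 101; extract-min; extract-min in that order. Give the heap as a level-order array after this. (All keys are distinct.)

insert 60:
  append 60 at index 9 → [26, 41, 36, 43, 85, 98, 50, 59, 95, 60]
  60 < parent 85 at index 4, swap → [26, 41, 36, 43, 60, 98, 50, 59, 95, 85]
insert 101:
  append 101 at index 10 → [26, 41, 36, 43, 60, 98, 50, 59, 95, 85, 101] (no swap needed)
extract-min → returns 26:
  remove root 26; move last element 101 to root → [101, 41, 36, 43, 60, 98, 50, 59, 95, 85]
  101 vs smaller child 36 at index 2, swap → [36, 41, 101, 43, 60, 98, 50, 59, 95, 85]
  101 vs smaller child 50 at index 6, swap → [36, 41, 50, 43, 60, 98, 101, 59, 95, 85]
extract-min → returns 36:
  remove root 36; move last element 85 to root → [85, 41, 50, 43, 60, 98, 101, 59, 95]
  85 vs smaller child 41 at index 1, swap → [41, 85, 50, 43, 60, 98, 101, 59, 95]
  85 vs smaller child 43 at index 3, swap → [41, 43, 50, 85, 60, 98, 101, 59, 95]
  85 vs smaller child 59 at index 7, swap → [41, 43, 50, 59, 60, 98, 101, 85, 95]

[41, 43, 50, 59, 60, 98, 101, 85, 95]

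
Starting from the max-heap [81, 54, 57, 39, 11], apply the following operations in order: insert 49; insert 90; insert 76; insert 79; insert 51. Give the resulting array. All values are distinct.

[90, 79, 81, 76, 51, 49, 57, 39, 54, 11]

insert 49:
  append 49 at index 5 → [81, 54, 57, 39, 11, 49] (no swap needed)
insert 90:
  append 90 at index 6 → [81, 54, 57, 39, 11, 49, 90]
  90 > parent 57 at index 2, swap → [81, 54, 90, 39, 11, 49, 57]
  90 > parent 81 at index 0, swap → [90, 54, 81, 39, 11, 49, 57]
insert 76:
  append 76 at index 7 → [90, 54, 81, 39, 11, 49, 57, 76]
  76 > parent 39 at index 3, swap → [90, 54, 81, 76, 11, 49, 57, 39]
  76 > parent 54 at index 1, swap → [90, 76, 81, 54, 11, 49, 57, 39]
insert 79:
  append 79 at index 8 → [90, 76, 81, 54, 11, 49, 57, 39, 79]
  79 > parent 54 at index 3, swap → [90, 76, 81, 79, 11, 49, 57, 39, 54]
  79 > parent 76 at index 1, swap → [90, 79, 81, 76, 11, 49, 57, 39, 54]
insert 51:
  append 51 at index 9 → [90, 79, 81, 76, 11, 49, 57, 39, 54, 51]
  51 > parent 11 at index 4, swap → [90, 79, 81, 76, 51, 49, 57, 39, 54, 11]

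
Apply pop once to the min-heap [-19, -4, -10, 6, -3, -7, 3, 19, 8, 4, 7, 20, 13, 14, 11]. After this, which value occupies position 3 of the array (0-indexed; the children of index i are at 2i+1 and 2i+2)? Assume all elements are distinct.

6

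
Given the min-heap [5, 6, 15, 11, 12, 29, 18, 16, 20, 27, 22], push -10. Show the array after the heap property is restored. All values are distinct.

[-10, 6, 5, 11, 12, 15, 18, 16, 20, 27, 22, 29]

append -10 at index 11 → [5, 6, 15, 11, 12, 29, 18, 16, 20, 27, 22, -10]
-10 < parent 29 at index 5, swap → [5, 6, 15, 11, 12, -10, 18, 16, 20, 27, 22, 29]
-10 < parent 15 at index 2, swap → [5, 6, -10, 11, 12, 15, 18, 16, 20, 27, 22, 29]
-10 < parent 5 at index 0, swap → [-10, 6, 5, 11, 12, 15, 18, 16, 20, 27, 22, 29]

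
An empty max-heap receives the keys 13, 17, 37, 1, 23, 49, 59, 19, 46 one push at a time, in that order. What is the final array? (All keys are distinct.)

Insert 13:
  append 13 at index 0 → [13] (no swap needed)
Insert 17:
  append 17 at index 1 → [13, 17]
  17 > parent 13 at index 0, swap → [17, 13]
Insert 37:
  append 37 at index 2 → [17, 13, 37]
  37 > parent 17 at index 0, swap → [37, 13, 17]
Insert 1:
  append 1 at index 3 → [37, 13, 17, 1] (no swap needed)
Insert 23:
  append 23 at index 4 → [37, 13, 17, 1, 23]
  23 > parent 13 at index 1, swap → [37, 23, 17, 1, 13]
Insert 49:
  append 49 at index 5 → [37, 23, 17, 1, 13, 49]
  49 > parent 17 at index 2, swap → [37, 23, 49, 1, 13, 17]
  49 > parent 37 at index 0, swap → [49, 23, 37, 1, 13, 17]
Insert 59:
  append 59 at index 6 → [49, 23, 37, 1, 13, 17, 59]
  59 > parent 37 at index 2, swap → [49, 23, 59, 1, 13, 17, 37]
  59 > parent 49 at index 0, swap → [59, 23, 49, 1, 13, 17, 37]
Insert 19:
  append 19 at index 7 → [59, 23, 49, 1, 13, 17, 37, 19]
  19 > parent 1 at index 3, swap → [59, 23, 49, 19, 13, 17, 37, 1]
Insert 46:
  append 46 at index 8 → [59, 23, 49, 19, 13, 17, 37, 1, 46]
  46 > parent 19 at index 3, swap → [59, 23, 49, 46, 13, 17, 37, 1, 19]
  46 > parent 23 at index 1, swap → [59, 46, 49, 23, 13, 17, 37, 1, 19]

[59, 46, 49, 23, 13, 17, 37, 1, 19]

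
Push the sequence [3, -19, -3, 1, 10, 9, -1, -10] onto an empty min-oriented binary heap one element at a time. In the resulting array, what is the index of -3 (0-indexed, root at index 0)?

2

Insert 3:
  append 3 at index 0 → [3] (no swap needed)
Insert -19:
  append -19 at index 1 → [3, -19]
  -19 < parent 3 at index 0, swap → [-19, 3]
Insert -3:
  append -3 at index 2 → [-19, 3, -3] (no swap needed)
Insert 1:
  append 1 at index 3 → [-19, 3, -3, 1]
  1 < parent 3 at index 1, swap → [-19, 1, -3, 3]
Insert 10:
  append 10 at index 4 → [-19, 1, -3, 3, 10] (no swap needed)
Insert 9:
  append 9 at index 5 → [-19, 1, -3, 3, 10, 9] (no swap needed)
Insert -1:
  append -1 at index 6 → [-19, 1, -3, 3, 10, 9, -1] (no swap needed)
Insert -10:
  append -10 at index 7 → [-19, 1, -3, 3, 10, 9, -1, -10]
  -10 < parent 3 at index 3, swap → [-19, 1, -3, -10, 10, 9, -1, 3]
  -10 < parent 1 at index 1, swap → [-19, -10, -3, 1, 10, 9, -1, 3]
resulting array: [-19, -10, -3, 1, 10, 9, -1, 3]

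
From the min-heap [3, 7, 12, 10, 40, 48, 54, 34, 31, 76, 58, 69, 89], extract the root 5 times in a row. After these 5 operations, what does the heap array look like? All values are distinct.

extract-min #1 returns 3:
  remove root 3; move last element 89 to root → [89, 7, 12, 10, 40, 48, 54, 34, 31, 76, 58, 69]
  89 vs smaller child 7 at index 1, swap → [7, 89, 12, 10, 40, 48, 54, 34, 31, 76, 58, 69]
  89 vs smaller child 10 at index 3, swap → [7, 10, 12, 89, 40, 48, 54, 34, 31, 76, 58, 69]
  89 vs smaller child 31 at index 8, swap → [7, 10, 12, 31, 40, 48, 54, 34, 89, 76, 58, 69]
extract-min #2 returns 7:
  remove root 7; move last element 69 to root → [69, 10, 12, 31, 40, 48, 54, 34, 89, 76, 58]
  69 vs smaller child 10 at index 1, swap → [10, 69, 12, 31, 40, 48, 54, 34, 89, 76, 58]
  69 vs smaller child 31 at index 3, swap → [10, 31, 12, 69, 40, 48, 54, 34, 89, 76, 58]
  69 vs smaller child 34 at index 7, swap → [10, 31, 12, 34, 40, 48, 54, 69, 89, 76, 58]
extract-min #3 returns 10:
  remove root 10; move last element 58 to root → [58, 31, 12, 34, 40, 48, 54, 69, 89, 76]
  58 vs smaller child 12 at index 2, swap → [12, 31, 58, 34, 40, 48, 54, 69, 89, 76]
  58 vs smaller child 48 at index 5, swap → [12, 31, 48, 34, 40, 58, 54, 69, 89, 76]
extract-min #4 returns 12:
  remove root 12; move last element 76 to root → [76, 31, 48, 34, 40, 58, 54, 69, 89]
  76 vs smaller child 31 at index 1, swap → [31, 76, 48, 34, 40, 58, 54, 69, 89]
  76 vs smaller child 34 at index 3, swap → [31, 34, 48, 76, 40, 58, 54, 69, 89]
  76 vs smaller child 69 at index 7, swap → [31, 34, 48, 69, 40, 58, 54, 76, 89]
extract-min #5 returns 31:
  remove root 31; move last element 89 to root → [89, 34, 48, 69, 40, 58, 54, 76]
  89 vs smaller child 34 at index 1, swap → [34, 89, 48, 69, 40, 58, 54, 76]
  89 vs smaller child 40 at index 4, swap → [34, 40, 48, 69, 89, 58, 54, 76]

[34, 40, 48, 69, 89, 58, 54, 76]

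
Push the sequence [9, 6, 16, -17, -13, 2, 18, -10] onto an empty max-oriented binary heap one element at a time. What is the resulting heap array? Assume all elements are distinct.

Insert 9:
  append 9 at index 0 → [9] (no swap needed)
Insert 6:
  append 6 at index 1 → [9, 6] (no swap needed)
Insert 16:
  append 16 at index 2 → [9, 6, 16]
  16 > parent 9 at index 0, swap → [16, 6, 9]
Insert -17:
  append -17 at index 3 → [16, 6, 9, -17] (no swap needed)
Insert -13:
  append -13 at index 4 → [16, 6, 9, -17, -13] (no swap needed)
Insert 2:
  append 2 at index 5 → [16, 6, 9, -17, -13, 2] (no swap needed)
Insert 18:
  append 18 at index 6 → [16, 6, 9, -17, -13, 2, 18]
  18 > parent 9 at index 2, swap → [16, 6, 18, -17, -13, 2, 9]
  18 > parent 16 at index 0, swap → [18, 6, 16, -17, -13, 2, 9]
Insert -10:
  append -10 at index 7 → [18, 6, 16, -17, -13, 2, 9, -10]
  -10 > parent -17 at index 3, swap → [18, 6, 16, -10, -13, 2, 9, -17]

[18, 6, 16, -10, -13, 2, 9, -17]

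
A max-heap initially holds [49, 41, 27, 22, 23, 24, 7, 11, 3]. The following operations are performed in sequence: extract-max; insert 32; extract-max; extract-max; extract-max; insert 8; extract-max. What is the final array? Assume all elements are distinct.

[23, 22, 11, 8, 3, 7]

extract-max → returns 49:
  remove root 49; move last element 3 to root → [3, 41, 27, 22, 23, 24, 7, 11]
  3 vs larger child 41 at index 1, swap → [41, 3, 27, 22, 23, 24, 7, 11]
  3 vs larger child 23 at index 4, swap → [41, 23, 27, 22, 3, 24, 7, 11]
insert 32:
  append 32 at index 8 → [41, 23, 27, 22, 3, 24, 7, 11, 32]
  32 > parent 22 at index 3, swap → [41, 23, 27, 32, 3, 24, 7, 11, 22]
  32 > parent 23 at index 1, swap → [41, 32, 27, 23, 3, 24, 7, 11, 22]
extract-max → returns 41:
  remove root 41; move last element 22 to root → [22, 32, 27, 23, 3, 24, 7, 11]
  22 vs larger child 32 at index 1, swap → [32, 22, 27, 23, 3, 24, 7, 11]
  22 vs larger child 23 at index 3, swap → [32, 23, 27, 22, 3, 24, 7, 11]
extract-max → returns 32:
  remove root 32; move last element 11 to root → [11, 23, 27, 22, 3, 24, 7]
  11 vs larger child 27 at index 2, swap → [27, 23, 11, 22, 3, 24, 7]
  11 vs larger child 24 at index 5, swap → [27, 23, 24, 22, 3, 11, 7]
extract-max → returns 27:
  remove root 27; move last element 7 to root → [7, 23, 24, 22, 3, 11]
  7 vs larger child 24 at index 2, swap → [24, 23, 7, 22, 3, 11]
  7 vs only child 11 at index 5, swap → [24, 23, 11, 22, 3, 7]
insert 8:
  append 8 at index 6 → [24, 23, 11, 22, 3, 7, 8] (no swap needed)
extract-max → returns 24:
  remove root 24; move last element 8 to root → [8, 23, 11, 22, 3, 7]
  8 vs larger child 23 at index 1, swap → [23, 8, 11, 22, 3, 7]
  8 vs larger child 22 at index 3, swap → [23, 22, 11, 8, 3, 7]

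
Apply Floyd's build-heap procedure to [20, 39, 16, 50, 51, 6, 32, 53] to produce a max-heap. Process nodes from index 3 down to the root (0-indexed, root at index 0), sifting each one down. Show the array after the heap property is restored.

sift down from index 3:
  50 vs only child 53 at index 7, swap → [20, 39, 16, 53, 51, 6, 32, 50]
sift down from index 2:
  16 vs larger child 32 at index 6, swap → [20, 39, 32, 53, 51, 6, 16, 50]
sift down from index 1:
  39 vs larger child 53 at index 3, swap → [20, 53, 32, 39, 51, 6, 16, 50]
  39 vs only child 50 at index 7, swap → [20, 53, 32, 50, 51, 6, 16, 39]
sift down from index 0:
  20 vs larger child 53 at index 1, swap → [53, 20, 32, 50, 51, 6, 16, 39]
  20 vs larger child 51 at index 4, swap → [53, 51, 32, 50, 20, 6, 16, 39]

[53, 51, 32, 50, 20, 6, 16, 39]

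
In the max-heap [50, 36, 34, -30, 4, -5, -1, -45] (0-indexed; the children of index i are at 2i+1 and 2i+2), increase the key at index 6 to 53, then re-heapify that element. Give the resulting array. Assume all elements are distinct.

[53, 36, 50, -30, 4, -5, 34, -45]

set index 6 from -1 to 53 → [50, 36, 34, -30, 4, -5, 53, -45]
53 > parent 34 at index 2, swap → [50, 36, 53, -30, 4, -5, 34, -45]
53 > parent 50 at index 0, swap → [53, 36, 50, -30, 4, -5, 34, -45]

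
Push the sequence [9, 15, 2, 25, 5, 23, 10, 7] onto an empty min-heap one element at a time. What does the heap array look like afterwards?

[2, 5, 9, 7, 15, 23, 10, 25]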